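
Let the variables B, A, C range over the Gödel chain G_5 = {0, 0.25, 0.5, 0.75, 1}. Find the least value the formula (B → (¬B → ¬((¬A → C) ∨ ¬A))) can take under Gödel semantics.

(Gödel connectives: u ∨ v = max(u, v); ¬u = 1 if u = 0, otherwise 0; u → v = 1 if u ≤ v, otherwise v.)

1.00

Every assignment gives 1. For instance at B = 0, A = 0, C = 0:
  ¬B: Gödel ¬ of 0 = 1 (operand is 0)
  ¬A: Gödel ¬ of 0 = 1 (operand is 0)
  (¬A → C): 1 > 0, so result = 0
  ¬A: Gödel ¬ of 0 = 1 (operand is 0)
  ((¬A → C) ∨ ¬A) = max(0, 1) = 1
  ¬((¬A → C) ∨ ¬A): Gödel ¬ of 1 = 0 (operand ≠ 0)
  (¬B → ¬((¬A → C) ∨ ¬A)): 1 > 0, so result = 0
  (B → (¬B → ¬((¬A → C) ∨ ¬A))): 0 ≤ 0, so result = 1
All 125 assignments give value 1 — the formula is a G_5-tautology.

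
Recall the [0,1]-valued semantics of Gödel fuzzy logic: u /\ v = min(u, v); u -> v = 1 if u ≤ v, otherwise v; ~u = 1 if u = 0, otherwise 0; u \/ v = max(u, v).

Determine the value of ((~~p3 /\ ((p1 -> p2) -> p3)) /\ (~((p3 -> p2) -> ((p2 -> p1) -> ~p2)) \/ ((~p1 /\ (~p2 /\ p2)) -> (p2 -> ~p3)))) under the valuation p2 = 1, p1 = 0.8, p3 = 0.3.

0.30

~p3: Gödel ¬ of 0.3 = 0 (operand ≠ 0)
~~p3: Gödel ¬ of 0 = 1 (operand is 0)
(p1 -> p2): 0.8 ≤ 1, so result = 1
((p1 -> p2) -> p3): 1 > 0.3, so result = 0.3
(~~p3 /\ ((p1 -> p2) -> p3)) = min(1, 0.3) = 0.3
(p3 -> p2): 0.3 ≤ 1, so result = 1
(p2 -> p1): 1 > 0.8, so result = 0.8
~p2: Gödel ¬ of 1 = 0 (operand ≠ 0)
((p2 -> p1) -> ~p2): 0.8 > 0, so result = 0
((p3 -> p2) -> ((p2 -> p1) -> ~p2)): 1 > 0, so result = 0
~((p3 -> p2) -> ((p2 -> p1) -> ~p2)): Gödel ¬ of 0 = 1 (operand is 0)
~p1: Gödel ¬ of 0.8 = 0 (operand ≠ 0)
~p2: Gödel ¬ of 1 = 0 (operand ≠ 0)
(~p2 /\ p2) = min(0, 1) = 0
(~p1 /\ (~p2 /\ p2)) = min(0, 0) = 0
~p3: Gödel ¬ of 0.3 = 0 (operand ≠ 0)
(p2 -> ~p3): 1 > 0, so result = 0
((~p1 /\ (~p2 /\ p2)) -> (p2 -> ~p3)): 0 ≤ 0, so result = 1
(~((p3 -> p2) -> ((p2 -> p1) -> ~p2)) \/ ((~p1 /\ (~p2 /\ p2)) -> (p2 -> ~p3))) = max(1, 1) = 1
((~~p3 /\ ((p1 -> p2) -> p3)) /\ (~((p3 -> p2) -> ((p2 -> p1) -> ~p2)) \/ ((~p1 /\ (~p2 /\ p2)) -> (p2 -> ~p3)))) = min(0.3, 1) = 0.3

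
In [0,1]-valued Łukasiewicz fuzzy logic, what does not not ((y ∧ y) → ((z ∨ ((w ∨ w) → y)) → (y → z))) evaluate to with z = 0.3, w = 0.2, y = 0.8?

(y ∧ y) = min(0.8, 0.8) = 0.8
(w ∨ w) = max(0.2, 0.2) = 0.2
((w ∨ w) → y): min(1, 1 − 0.2 + 0.8) = 1
(z ∨ ((w ∨ w) → y)) = max(0.3, 1) = 1
(y → z): min(1, 1 − 0.8 + 0.3) = 0.5
((z ∨ ((w ∨ w) → y)) → (y → z)): min(1, 1 − 1 + 0.5) = 0.5
((y ∧ y) → ((z ∨ ((w ∨ w) → y)) → (y → z))): min(1, 1 − 0.8 + 0.5) = 0.7
not ((y ∧ y) → ((z ∨ ((w ∨ w) → y)) → (y → z))): Łukasiewicz ¬ gives 1 − 0.7 = 0.3
not not ((y ∧ y) → ((z ∨ ((w ∨ w) → y)) → (y → z))): Łukasiewicz ¬ gives 1 − 0.3 = 0.7

0.70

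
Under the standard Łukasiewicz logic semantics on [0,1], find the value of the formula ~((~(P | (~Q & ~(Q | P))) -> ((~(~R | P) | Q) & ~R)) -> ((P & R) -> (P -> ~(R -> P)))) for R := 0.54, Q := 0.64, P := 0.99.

~Q: Łukasiewicz ¬ gives 1 − 0.64 = 0.36
(Q | P) = max(0.64, 0.99) = 0.99
~(Q | P): Łukasiewicz ¬ gives 1 − 0.99 = 0.01
(~Q & ~(Q | P)) = min(0.36, 0.01) = 0.01
(P | (~Q & ~(Q | P))) = max(0.99, 0.01) = 0.99
~(P | (~Q & ~(Q | P))): Łukasiewicz ¬ gives 1 − 0.99 = 0.01
~R: Łukasiewicz ¬ gives 1 − 0.54 = 0.46
(~R | P) = max(0.46, 0.99) = 0.99
~(~R | P): Łukasiewicz ¬ gives 1 − 0.99 = 0.01
(~(~R | P) | Q) = max(0.01, 0.64) = 0.64
~R: Łukasiewicz ¬ gives 1 − 0.54 = 0.46
((~(~R | P) | Q) & ~R) = min(0.64, 0.46) = 0.46
(~(P | (~Q & ~(Q | P))) -> ((~(~R | P) | Q) & ~R)): min(1, 1 − 0.01 + 0.46) = 1
(P & R) = min(0.99, 0.54) = 0.54
(R -> P): min(1, 1 − 0.54 + 0.99) = 1
~(R -> P): Łukasiewicz ¬ gives 1 − 1 = 0
(P -> ~(R -> P)): min(1, 1 − 0.99 + 0) = 0.01
((P & R) -> (P -> ~(R -> P))): min(1, 1 − 0.54 + 0.01) = 0.47
((~(P | (~Q & ~(Q | P))) -> ((~(~R | P) | Q) & ~R)) -> ((P & R) -> (P -> ~(R -> P)))): min(1, 1 − 1 + 0.47) = 0.47
~((~(P | (~Q & ~(Q | P))) -> ((~(~R | P) | Q) & ~R)) -> ((P & R) -> (P -> ~(R -> P)))): Łukasiewicz ¬ gives 1 − 0.47 = 0.53

0.53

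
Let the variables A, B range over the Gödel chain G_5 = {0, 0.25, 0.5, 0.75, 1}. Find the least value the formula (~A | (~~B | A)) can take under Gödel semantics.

0.25

The minimum is attained at A = 0.25, B = 0:
  ~A: Gödel ¬ of 0.25 = 0 (operand ≠ 0)
  ~B: Gödel ¬ of 0 = 1 (operand is 0)
  ~~B: Gödel ¬ of 1 = 0 (operand ≠ 0)
  (~~B | A) = max(0, 0.25) = 0.25
  (~A | (~~B | A)) = max(0, 0.25) = 0.25
Checking all 25 assignments confirms none give a value below 0.25.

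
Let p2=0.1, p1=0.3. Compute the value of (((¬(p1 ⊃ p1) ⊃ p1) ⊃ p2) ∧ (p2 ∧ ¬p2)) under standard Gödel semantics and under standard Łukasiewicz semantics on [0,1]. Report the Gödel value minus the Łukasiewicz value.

-0.10

Gödel evaluation:
  (p1 ⊃ p1): 0.3 ≤ 0.3, so result = 1
  ¬(p1 ⊃ p1): Gödel ¬ of 1 = 0 (operand ≠ 0)
  (¬(p1 ⊃ p1) ⊃ p1): 0 ≤ 0.3, so result = 1
  ((¬(p1 ⊃ p1) ⊃ p1) ⊃ p2): 1 > 0.1, so result = 0.1
  ¬p2: Gödel ¬ of 0.1 = 0 (operand ≠ 0)
  (p2 ∧ ¬p2) = min(0.1, 0) = 0
  (((¬(p1 ⊃ p1) ⊃ p1) ⊃ p2) ∧ (p2 ∧ ¬p2)) = min(0.1, 0) = 0
  Gödel value = 0
Łukasiewicz evaluation:
  (p1 ⊃ p1): min(1, 1 − 0.3 + 0.3) = 1
  ¬(p1 ⊃ p1): Łukasiewicz ¬ gives 1 − 1 = 0
  (¬(p1 ⊃ p1) ⊃ p1): min(1, 1 − 0 + 0.3) = 1
  ((¬(p1 ⊃ p1) ⊃ p1) ⊃ p2): min(1, 1 − 1 + 0.1) = 0.1
  ¬p2: Łukasiewicz ¬ gives 1 − 0.1 = 0.9
  (p2 ∧ ¬p2) = min(0.1, 0.9) = 0.1
  (((¬(p1 ⊃ p1) ⊃ p1) ⊃ p2) ∧ (p2 ∧ ¬p2)) = min(0.1, 0.1) = 0.1
  Łukasiewicz value = 0.1
Difference: 0 − 0.1 = -0.10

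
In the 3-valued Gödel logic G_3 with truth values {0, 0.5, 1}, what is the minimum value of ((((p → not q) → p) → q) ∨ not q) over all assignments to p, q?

The minimum is attained at p = 0.5, q = 0.5:
  not q: Gödel ¬ of 0.5 = 0 (operand ≠ 0)
  (p → not q): 0.5 > 0, so result = 0
  ((p → not q) → p): 0 ≤ 0.5, so result = 1
  (((p → not q) → p) → q): 1 > 0.5, so result = 0.5
  not q: Gödel ¬ of 0.5 = 0 (operand ≠ 0)
  ((((p → not q) → p) → q) ∨ not q) = max(0.5, 0) = 0.5
Checking all 9 assignments confirms none give a value below 0.50.

0.50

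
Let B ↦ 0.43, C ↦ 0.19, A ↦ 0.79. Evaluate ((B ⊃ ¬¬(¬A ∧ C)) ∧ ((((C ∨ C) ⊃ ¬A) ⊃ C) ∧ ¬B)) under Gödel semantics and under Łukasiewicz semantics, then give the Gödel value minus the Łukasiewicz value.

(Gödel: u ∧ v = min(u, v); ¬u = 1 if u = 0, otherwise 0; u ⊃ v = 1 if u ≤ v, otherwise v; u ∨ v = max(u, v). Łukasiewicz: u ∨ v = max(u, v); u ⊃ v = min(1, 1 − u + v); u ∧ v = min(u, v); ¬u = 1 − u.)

-0.19

Gödel evaluation:
  ¬A: Gödel ¬ of 0.79 = 0 (operand ≠ 0)
  (¬A ∧ C) = min(0, 0.19) = 0
  ¬(¬A ∧ C): Gödel ¬ of 0 = 1 (operand is 0)
  ¬¬(¬A ∧ C): Gödel ¬ of 1 = 0 (operand ≠ 0)
  (B ⊃ ¬¬(¬A ∧ C)): 0.43 > 0, so result = 0
  (C ∨ C) = max(0.19, 0.19) = 0.19
  ¬A: Gödel ¬ of 0.79 = 0 (operand ≠ 0)
  ((C ∨ C) ⊃ ¬A): 0.19 > 0, so result = 0
  (((C ∨ C) ⊃ ¬A) ⊃ C): 0 ≤ 0.19, so result = 1
  ¬B: Gödel ¬ of 0.43 = 0 (operand ≠ 0)
  ((((C ∨ C) ⊃ ¬A) ⊃ C) ∧ ¬B) = min(1, 0) = 0
  ((B ⊃ ¬¬(¬A ∧ C)) ∧ ((((C ∨ C) ⊃ ¬A) ⊃ C) ∧ ¬B)) = min(0, 0) = 0
  Gödel value = 0
Łukasiewicz evaluation:
  ¬A: Łukasiewicz ¬ gives 1 − 0.79 = 0.21
  (¬A ∧ C) = min(0.21, 0.19) = 0.19
  ¬(¬A ∧ C): Łukasiewicz ¬ gives 1 − 0.19 = 0.81
  ¬¬(¬A ∧ C): Łukasiewicz ¬ gives 1 − 0.81 = 0.19
  (B ⊃ ¬¬(¬A ∧ C)): min(1, 1 − 0.43 + 0.19) = 0.76
  (C ∨ C) = max(0.19, 0.19) = 0.19
  ¬A: Łukasiewicz ¬ gives 1 − 0.79 = 0.21
  ((C ∨ C) ⊃ ¬A): min(1, 1 − 0.19 + 0.21) = 1
  (((C ∨ C) ⊃ ¬A) ⊃ C): min(1, 1 − 1 + 0.19) = 0.19
  ¬B: Łukasiewicz ¬ gives 1 − 0.43 = 0.57
  ((((C ∨ C) ⊃ ¬A) ⊃ C) ∧ ¬B) = min(0.19, 0.57) = 0.19
  ((B ⊃ ¬¬(¬A ∧ C)) ∧ ((((C ∨ C) ⊃ ¬A) ⊃ C) ∧ ¬B)) = min(0.76, 0.19) = 0.19
  Łukasiewicz value = 0.19
Difference: 0 − 0.19 = -0.19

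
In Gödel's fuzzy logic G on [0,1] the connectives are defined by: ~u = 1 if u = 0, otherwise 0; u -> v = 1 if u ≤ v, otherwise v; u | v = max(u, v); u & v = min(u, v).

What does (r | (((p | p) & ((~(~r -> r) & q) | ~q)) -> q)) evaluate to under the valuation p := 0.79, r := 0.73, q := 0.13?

(p | p) = max(0.79, 0.79) = 0.79
~r: Gödel ¬ of 0.73 = 0 (operand ≠ 0)
(~r -> r): 0 ≤ 0.73, so result = 1
~(~r -> r): Gödel ¬ of 1 = 0 (operand ≠ 0)
(~(~r -> r) & q) = min(0, 0.13) = 0
~q: Gödel ¬ of 0.13 = 0 (operand ≠ 0)
((~(~r -> r) & q) | ~q) = max(0, 0) = 0
((p | p) & ((~(~r -> r) & q) | ~q)) = min(0.79, 0) = 0
(((p | p) & ((~(~r -> r) & q) | ~q)) -> q): 0 ≤ 0.13, so result = 1
(r | (((p | p) & ((~(~r -> r) & q) | ~q)) -> q)) = max(0.73, 1) = 1

1.00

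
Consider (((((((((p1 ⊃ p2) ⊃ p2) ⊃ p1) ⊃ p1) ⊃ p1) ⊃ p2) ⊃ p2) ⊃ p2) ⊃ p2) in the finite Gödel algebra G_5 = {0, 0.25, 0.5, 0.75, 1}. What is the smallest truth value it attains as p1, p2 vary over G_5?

0.25

The minimum is attained at p1 = 0, p2 = 0.25:
  (p1 ⊃ p2): 0 ≤ 0.25, so result = 1
  ((p1 ⊃ p2) ⊃ p2): 1 > 0.25, so result = 0.25
  (((p1 ⊃ p2) ⊃ p2) ⊃ p1): 0.25 > 0, so result = 0
  ((((p1 ⊃ p2) ⊃ p2) ⊃ p1) ⊃ p1): 0 ≤ 0, so result = 1
  (((((p1 ⊃ p2) ⊃ p2) ⊃ p1) ⊃ p1) ⊃ p1): 1 > 0, so result = 0
  ((((((p1 ⊃ p2) ⊃ p2) ⊃ p1) ⊃ p1) ⊃ p1) ⊃ p2): 0 ≤ 0.25, so result = 1
  (((((((p1 ⊃ p2) ⊃ p2) ⊃ p1) ⊃ p1) ⊃ p1) ⊃ p2) ⊃ p2): 1 > 0.25, so result = 0.25
  ((((((((p1 ⊃ p2) ⊃ p2) ⊃ p1) ⊃ p1) ⊃ p1) ⊃ p2) ⊃ p2) ⊃ p2): 0.25 ≤ 0.25, so result = 1
  (((((((((p1 ⊃ p2) ⊃ p2) ⊃ p1) ⊃ p1) ⊃ p1) ⊃ p2) ⊃ p2) ⊃ p2) ⊃ p2): 1 > 0.25, so result = 0.25
Checking all 25 assignments confirms none give a value below 0.25.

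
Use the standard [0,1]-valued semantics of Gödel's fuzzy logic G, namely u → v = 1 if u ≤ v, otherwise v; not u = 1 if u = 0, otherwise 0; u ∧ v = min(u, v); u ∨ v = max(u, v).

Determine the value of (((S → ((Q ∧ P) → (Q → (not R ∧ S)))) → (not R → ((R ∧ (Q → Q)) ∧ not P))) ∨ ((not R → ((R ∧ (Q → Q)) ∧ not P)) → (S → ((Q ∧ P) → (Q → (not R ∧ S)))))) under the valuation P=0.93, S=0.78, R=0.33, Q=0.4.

(Q ∧ P) = min(0.4, 0.93) = 0.4
not R: Gödel ¬ of 0.33 = 0 (operand ≠ 0)
(not R ∧ S) = min(0, 0.78) = 0
(Q → (not R ∧ S)): 0.4 > 0, so result = 0
((Q ∧ P) → (Q → (not R ∧ S))): 0.4 > 0, so result = 0
(S → ((Q ∧ P) → (Q → (not R ∧ S)))): 0.78 > 0, so result = 0
not R: Gödel ¬ of 0.33 = 0 (operand ≠ 0)
(Q → Q): 0.4 ≤ 0.4, so result = 1
(R ∧ (Q → Q)) = min(0.33, 1) = 0.33
not P: Gödel ¬ of 0.93 = 0 (operand ≠ 0)
((R ∧ (Q → Q)) ∧ not P) = min(0.33, 0) = 0
(not R → ((R ∧ (Q → Q)) ∧ not P)): 0 ≤ 0, so result = 1
((S → ((Q ∧ P) → (Q → (not R ∧ S)))) → (not R → ((R ∧ (Q → Q)) ∧ not P))): 0 ≤ 1, so result = 1
not R: Gödel ¬ of 0.33 = 0 (operand ≠ 0)
(Q → Q): 0.4 ≤ 0.4, so result = 1
(R ∧ (Q → Q)) = min(0.33, 1) = 0.33
not P: Gödel ¬ of 0.93 = 0 (operand ≠ 0)
((R ∧ (Q → Q)) ∧ not P) = min(0.33, 0) = 0
(not R → ((R ∧ (Q → Q)) ∧ not P)): 0 ≤ 0, so result = 1
(Q ∧ P) = min(0.4, 0.93) = 0.4
not R: Gödel ¬ of 0.33 = 0 (operand ≠ 0)
(not R ∧ S) = min(0, 0.78) = 0
(Q → (not R ∧ S)): 0.4 > 0, so result = 0
((Q ∧ P) → (Q → (not R ∧ S))): 0.4 > 0, so result = 0
(S → ((Q ∧ P) → (Q → (not R ∧ S)))): 0.78 > 0, so result = 0
((not R → ((R ∧ (Q → Q)) ∧ not P)) → (S → ((Q ∧ P) → (Q → (not R ∧ S))))): 1 > 0, so result = 0
(((S → ((Q ∧ P) → (Q → (not R ∧ S)))) → (not R → ((R ∧ (Q → Q)) ∧ not P))) ∨ ((not R → ((R ∧ (Q → Q)) ∧ not P)) → (S → ((Q ∧ P) → (Q → (not R ∧ S)))))) = max(1, 0) = 1

1.00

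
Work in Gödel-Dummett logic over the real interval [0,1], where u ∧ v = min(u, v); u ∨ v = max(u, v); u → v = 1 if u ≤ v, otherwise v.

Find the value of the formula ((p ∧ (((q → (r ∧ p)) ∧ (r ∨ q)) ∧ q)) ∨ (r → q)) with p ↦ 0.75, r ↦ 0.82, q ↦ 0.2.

0.20

(r ∧ p) = min(0.82, 0.75) = 0.75
(q → (r ∧ p)): 0.2 ≤ 0.75, so result = 1
(r ∨ q) = max(0.82, 0.2) = 0.82
((q → (r ∧ p)) ∧ (r ∨ q)) = min(1, 0.82) = 0.82
(((q → (r ∧ p)) ∧ (r ∨ q)) ∧ q) = min(0.82, 0.2) = 0.2
(p ∧ (((q → (r ∧ p)) ∧ (r ∨ q)) ∧ q)) = min(0.75, 0.2) = 0.2
(r → q): 0.82 > 0.2, so result = 0.2
((p ∧ (((q → (r ∧ p)) ∧ (r ∨ q)) ∧ q)) ∨ (r → q)) = max(0.2, 0.2) = 0.2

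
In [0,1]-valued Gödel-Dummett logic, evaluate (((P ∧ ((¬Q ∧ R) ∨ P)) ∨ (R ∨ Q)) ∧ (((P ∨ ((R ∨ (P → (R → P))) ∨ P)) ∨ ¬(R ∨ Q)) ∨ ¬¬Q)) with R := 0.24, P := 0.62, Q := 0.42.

¬Q: Gödel ¬ of 0.42 = 0 (operand ≠ 0)
(¬Q ∧ R) = min(0, 0.24) = 0
((¬Q ∧ R) ∨ P) = max(0, 0.62) = 0.62
(P ∧ ((¬Q ∧ R) ∨ P)) = min(0.62, 0.62) = 0.62
(R ∨ Q) = max(0.24, 0.42) = 0.42
((P ∧ ((¬Q ∧ R) ∨ P)) ∨ (R ∨ Q)) = max(0.62, 0.42) = 0.62
(R → P): 0.24 ≤ 0.62, so result = 1
(P → (R → P)): 0.62 ≤ 1, so result = 1
(R ∨ (P → (R → P))) = max(0.24, 1) = 1
((R ∨ (P → (R → P))) ∨ P) = max(1, 0.62) = 1
(P ∨ ((R ∨ (P → (R → P))) ∨ P)) = max(0.62, 1) = 1
(R ∨ Q) = max(0.24, 0.42) = 0.42
¬(R ∨ Q): Gödel ¬ of 0.42 = 0 (operand ≠ 0)
((P ∨ ((R ∨ (P → (R → P))) ∨ P)) ∨ ¬(R ∨ Q)) = max(1, 0) = 1
¬Q: Gödel ¬ of 0.42 = 0 (operand ≠ 0)
¬¬Q: Gödel ¬ of 0 = 1 (operand is 0)
(((P ∨ ((R ∨ (P → (R → P))) ∨ P)) ∨ ¬(R ∨ Q)) ∨ ¬¬Q) = max(1, 1) = 1
(((P ∧ ((¬Q ∧ R) ∨ P)) ∨ (R ∨ Q)) ∧ (((P ∨ ((R ∨ (P → (R → P))) ∨ P)) ∨ ¬(R ∨ Q)) ∨ ¬¬Q)) = min(0.62, 1) = 0.62

0.62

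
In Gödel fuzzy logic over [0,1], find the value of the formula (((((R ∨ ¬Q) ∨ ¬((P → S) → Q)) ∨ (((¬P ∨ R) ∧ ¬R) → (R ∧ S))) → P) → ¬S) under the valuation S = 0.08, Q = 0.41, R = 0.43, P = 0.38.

¬Q: Gödel ¬ of 0.41 = 0 (operand ≠ 0)
(R ∨ ¬Q) = max(0.43, 0) = 0.43
(P → S): 0.38 > 0.08, so result = 0.08
((P → S) → Q): 0.08 ≤ 0.41, so result = 1
¬((P → S) → Q): Gödel ¬ of 1 = 0 (operand ≠ 0)
((R ∨ ¬Q) ∨ ¬((P → S) → Q)) = max(0.43, 0) = 0.43
¬P: Gödel ¬ of 0.38 = 0 (operand ≠ 0)
(¬P ∨ R) = max(0, 0.43) = 0.43
¬R: Gödel ¬ of 0.43 = 0 (operand ≠ 0)
((¬P ∨ R) ∧ ¬R) = min(0.43, 0) = 0
(R ∧ S) = min(0.43, 0.08) = 0.08
(((¬P ∨ R) ∧ ¬R) → (R ∧ S)): 0 ≤ 0.08, so result = 1
(((R ∨ ¬Q) ∨ ¬((P → S) → Q)) ∨ (((¬P ∨ R) ∧ ¬R) → (R ∧ S))) = max(0.43, 1) = 1
((((R ∨ ¬Q) ∨ ¬((P → S) → Q)) ∨ (((¬P ∨ R) ∧ ¬R) → (R ∧ S))) → P): 1 > 0.38, so result = 0.38
¬S: Gödel ¬ of 0.08 = 0 (operand ≠ 0)
(((((R ∨ ¬Q) ∨ ¬((P → S) → Q)) ∨ (((¬P ∨ R) ∧ ¬R) → (R ∧ S))) → P) → ¬S): 0.38 > 0, so result = 0

0.00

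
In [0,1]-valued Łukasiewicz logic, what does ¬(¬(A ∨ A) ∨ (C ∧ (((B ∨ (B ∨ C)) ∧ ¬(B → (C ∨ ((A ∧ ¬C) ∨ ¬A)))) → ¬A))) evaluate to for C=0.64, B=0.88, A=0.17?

(A ∨ A) = max(0.17, 0.17) = 0.17
¬(A ∨ A): Łukasiewicz ¬ gives 1 − 0.17 = 0.83
(B ∨ C) = max(0.88, 0.64) = 0.88
(B ∨ (B ∨ C)) = max(0.88, 0.88) = 0.88
¬C: Łukasiewicz ¬ gives 1 − 0.64 = 0.36
(A ∧ ¬C) = min(0.17, 0.36) = 0.17
¬A: Łukasiewicz ¬ gives 1 − 0.17 = 0.83
((A ∧ ¬C) ∨ ¬A) = max(0.17, 0.83) = 0.83
(C ∨ ((A ∧ ¬C) ∨ ¬A)) = max(0.64, 0.83) = 0.83
(B → (C ∨ ((A ∧ ¬C) ∨ ¬A))): min(1, 1 − 0.88 + 0.83) = 0.95
¬(B → (C ∨ ((A ∧ ¬C) ∨ ¬A))): Łukasiewicz ¬ gives 1 − 0.95 = 0.05
((B ∨ (B ∨ C)) ∧ ¬(B → (C ∨ ((A ∧ ¬C) ∨ ¬A)))) = min(0.88, 0.05) = 0.05
¬A: Łukasiewicz ¬ gives 1 − 0.17 = 0.83
(((B ∨ (B ∨ C)) ∧ ¬(B → (C ∨ ((A ∧ ¬C) ∨ ¬A)))) → ¬A): min(1, 1 − 0.05 + 0.83) = 1
(C ∧ (((B ∨ (B ∨ C)) ∧ ¬(B → (C ∨ ((A ∧ ¬C) ∨ ¬A)))) → ¬A)) = min(0.64, 1) = 0.64
(¬(A ∨ A) ∨ (C ∧ (((B ∨ (B ∨ C)) ∧ ¬(B → (C ∨ ((A ∧ ¬C) ∨ ¬A)))) → ¬A))) = max(0.83, 0.64) = 0.83
¬(¬(A ∨ A) ∨ (C ∧ (((B ∨ (B ∨ C)) ∧ ¬(B → (C ∨ ((A ∧ ¬C) ∨ ¬A)))) → ¬A))): Łukasiewicz ¬ gives 1 − 0.83 = 0.17

0.17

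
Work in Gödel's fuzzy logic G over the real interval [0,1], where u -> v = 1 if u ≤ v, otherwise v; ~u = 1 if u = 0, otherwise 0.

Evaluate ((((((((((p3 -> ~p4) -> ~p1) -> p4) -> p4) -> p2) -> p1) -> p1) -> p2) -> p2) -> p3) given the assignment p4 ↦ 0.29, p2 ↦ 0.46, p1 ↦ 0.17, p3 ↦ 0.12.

~p4: Gödel ¬ of 0.29 = 0 (operand ≠ 0)
(p3 -> ~p4): 0.12 > 0, so result = 0
~p1: Gödel ¬ of 0.17 = 0 (operand ≠ 0)
((p3 -> ~p4) -> ~p1): 0 ≤ 0, so result = 1
(((p3 -> ~p4) -> ~p1) -> p4): 1 > 0.29, so result = 0.29
((((p3 -> ~p4) -> ~p1) -> p4) -> p4): 0.29 ≤ 0.29, so result = 1
(((((p3 -> ~p4) -> ~p1) -> p4) -> p4) -> p2): 1 > 0.46, so result = 0.46
((((((p3 -> ~p4) -> ~p1) -> p4) -> p4) -> p2) -> p1): 0.46 > 0.17, so result = 0.17
(((((((p3 -> ~p4) -> ~p1) -> p4) -> p4) -> p2) -> p1) -> p1): 0.17 ≤ 0.17, so result = 1
((((((((p3 -> ~p4) -> ~p1) -> p4) -> p4) -> p2) -> p1) -> p1) -> p2): 1 > 0.46, so result = 0.46
(((((((((p3 -> ~p4) -> ~p1) -> p4) -> p4) -> p2) -> p1) -> p1) -> p2) -> p2): 0.46 ≤ 0.46, so result = 1
((((((((((p3 -> ~p4) -> ~p1) -> p4) -> p4) -> p2) -> p1) -> p1) -> p2) -> p2) -> p3): 1 > 0.12, so result = 0.12

0.12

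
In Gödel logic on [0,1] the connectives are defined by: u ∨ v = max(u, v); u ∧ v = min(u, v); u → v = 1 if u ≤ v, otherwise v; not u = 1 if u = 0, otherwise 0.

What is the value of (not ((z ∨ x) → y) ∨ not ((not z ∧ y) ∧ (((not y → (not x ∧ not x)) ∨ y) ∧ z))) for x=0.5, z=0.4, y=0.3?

(z ∨ x) = max(0.4, 0.5) = 0.5
((z ∨ x) → y): 0.5 > 0.3, so result = 0.3
not ((z ∨ x) → y): Gödel ¬ of 0.3 = 0 (operand ≠ 0)
not z: Gödel ¬ of 0.4 = 0 (operand ≠ 0)
(not z ∧ y) = min(0, 0.3) = 0
not y: Gödel ¬ of 0.3 = 0 (operand ≠ 0)
not x: Gödel ¬ of 0.5 = 0 (operand ≠ 0)
not x: Gödel ¬ of 0.5 = 0 (operand ≠ 0)
(not x ∧ not x) = min(0, 0) = 0
(not y → (not x ∧ not x)): 0 ≤ 0, so result = 1
((not y → (not x ∧ not x)) ∨ y) = max(1, 0.3) = 1
(((not y → (not x ∧ not x)) ∨ y) ∧ z) = min(1, 0.4) = 0.4
((not z ∧ y) ∧ (((not y → (not x ∧ not x)) ∨ y) ∧ z)) = min(0, 0.4) = 0
not ((not z ∧ y) ∧ (((not y → (not x ∧ not x)) ∨ y) ∧ z)): Gödel ¬ of 0 = 1 (operand is 0)
(not ((z ∨ x) → y) ∨ not ((not z ∧ y) ∧ (((not y → (not x ∧ not x)) ∨ y) ∧ z))) = max(0, 1) = 1

1.00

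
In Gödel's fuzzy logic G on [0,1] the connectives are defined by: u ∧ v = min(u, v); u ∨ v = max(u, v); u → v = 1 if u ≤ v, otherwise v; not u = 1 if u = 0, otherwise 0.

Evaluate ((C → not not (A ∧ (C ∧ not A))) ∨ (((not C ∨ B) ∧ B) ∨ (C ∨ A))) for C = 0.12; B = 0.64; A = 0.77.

not A: Gödel ¬ of 0.77 = 0 (operand ≠ 0)
(C ∧ not A) = min(0.12, 0) = 0
(A ∧ (C ∧ not A)) = min(0.77, 0) = 0
not (A ∧ (C ∧ not A)): Gödel ¬ of 0 = 1 (operand is 0)
not not (A ∧ (C ∧ not A)): Gödel ¬ of 1 = 0 (operand ≠ 0)
(C → not not (A ∧ (C ∧ not A))): 0.12 > 0, so result = 0
not C: Gödel ¬ of 0.12 = 0 (operand ≠ 0)
(not C ∨ B) = max(0, 0.64) = 0.64
((not C ∨ B) ∧ B) = min(0.64, 0.64) = 0.64
(C ∨ A) = max(0.12, 0.77) = 0.77
(((not C ∨ B) ∧ B) ∨ (C ∨ A)) = max(0.64, 0.77) = 0.77
((C → not not (A ∧ (C ∧ not A))) ∨ (((not C ∨ B) ∧ B) ∨ (C ∨ A))) = max(0, 0.77) = 0.77

0.77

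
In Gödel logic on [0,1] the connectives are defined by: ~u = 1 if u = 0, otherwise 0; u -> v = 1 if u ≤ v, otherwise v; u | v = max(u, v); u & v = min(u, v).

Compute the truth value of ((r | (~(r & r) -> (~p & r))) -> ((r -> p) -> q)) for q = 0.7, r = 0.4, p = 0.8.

(r & r) = min(0.4, 0.4) = 0.4
~(r & r): Gödel ¬ of 0.4 = 0 (operand ≠ 0)
~p: Gödel ¬ of 0.8 = 0 (operand ≠ 0)
(~p & r) = min(0, 0.4) = 0
(~(r & r) -> (~p & r)): 0 ≤ 0, so result = 1
(r | (~(r & r) -> (~p & r))) = max(0.4, 1) = 1
(r -> p): 0.4 ≤ 0.8, so result = 1
((r -> p) -> q): 1 > 0.7, so result = 0.7
((r | (~(r & r) -> (~p & r))) -> ((r -> p) -> q)): 1 > 0.7, so result = 0.7

0.70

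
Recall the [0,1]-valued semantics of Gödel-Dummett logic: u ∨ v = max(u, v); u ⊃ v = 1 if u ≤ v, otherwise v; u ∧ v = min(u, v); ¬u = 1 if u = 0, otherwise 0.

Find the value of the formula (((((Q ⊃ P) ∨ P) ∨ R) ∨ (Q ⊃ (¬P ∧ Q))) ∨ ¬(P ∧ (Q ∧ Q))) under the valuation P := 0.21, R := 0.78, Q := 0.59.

0.78

(Q ⊃ P): 0.59 > 0.21, so result = 0.21
((Q ⊃ P) ∨ P) = max(0.21, 0.21) = 0.21
(((Q ⊃ P) ∨ P) ∨ R) = max(0.21, 0.78) = 0.78
¬P: Gödel ¬ of 0.21 = 0 (operand ≠ 0)
(¬P ∧ Q) = min(0, 0.59) = 0
(Q ⊃ (¬P ∧ Q)): 0.59 > 0, so result = 0
((((Q ⊃ P) ∨ P) ∨ R) ∨ (Q ⊃ (¬P ∧ Q))) = max(0.78, 0) = 0.78
(Q ∧ Q) = min(0.59, 0.59) = 0.59
(P ∧ (Q ∧ Q)) = min(0.21, 0.59) = 0.21
¬(P ∧ (Q ∧ Q)): Gödel ¬ of 0.21 = 0 (operand ≠ 0)
(((((Q ⊃ P) ∨ P) ∨ R) ∨ (Q ⊃ (¬P ∧ Q))) ∨ ¬(P ∧ (Q ∧ Q))) = max(0.78, 0) = 0.78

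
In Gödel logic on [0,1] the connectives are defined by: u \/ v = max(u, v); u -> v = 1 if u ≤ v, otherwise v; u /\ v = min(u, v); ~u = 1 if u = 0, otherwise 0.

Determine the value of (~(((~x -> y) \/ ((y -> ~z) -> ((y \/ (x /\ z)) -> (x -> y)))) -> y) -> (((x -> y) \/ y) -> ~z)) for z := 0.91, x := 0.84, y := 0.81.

~x: Gödel ¬ of 0.84 = 0 (operand ≠ 0)
(~x -> y): 0 ≤ 0.81, so result = 1
~z: Gödel ¬ of 0.91 = 0 (operand ≠ 0)
(y -> ~z): 0.81 > 0, so result = 0
(x /\ z) = min(0.84, 0.91) = 0.84
(y \/ (x /\ z)) = max(0.81, 0.84) = 0.84
(x -> y): 0.84 > 0.81, so result = 0.81
((y \/ (x /\ z)) -> (x -> y)): 0.84 > 0.81, so result = 0.81
((y -> ~z) -> ((y \/ (x /\ z)) -> (x -> y))): 0 ≤ 0.81, so result = 1
((~x -> y) \/ ((y -> ~z) -> ((y \/ (x /\ z)) -> (x -> y)))) = max(1, 1) = 1
(((~x -> y) \/ ((y -> ~z) -> ((y \/ (x /\ z)) -> (x -> y)))) -> y): 1 > 0.81, so result = 0.81
~(((~x -> y) \/ ((y -> ~z) -> ((y \/ (x /\ z)) -> (x -> y)))) -> y): Gödel ¬ of 0.81 = 0 (operand ≠ 0)
(x -> y): 0.84 > 0.81, so result = 0.81
((x -> y) \/ y) = max(0.81, 0.81) = 0.81
~z: Gödel ¬ of 0.91 = 0 (operand ≠ 0)
(((x -> y) \/ y) -> ~z): 0.81 > 0, so result = 0
(~(((~x -> y) \/ ((y -> ~z) -> ((y \/ (x /\ z)) -> (x -> y)))) -> y) -> (((x -> y) \/ y) -> ~z)): 0 ≤ 0, so result = 1

1.00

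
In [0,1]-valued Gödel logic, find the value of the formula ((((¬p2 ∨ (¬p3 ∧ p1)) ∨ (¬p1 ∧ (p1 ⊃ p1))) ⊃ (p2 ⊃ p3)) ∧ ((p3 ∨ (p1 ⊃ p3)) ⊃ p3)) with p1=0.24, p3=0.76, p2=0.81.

¬p2: Gödel ¬ of 0.81 = 0 (operand ≠ 0)
¬p3: Gödel ¬ of 0.76 = 0 (operand ≠ 0)
(¬p3 ∧ p1) = min(0, 0.24) = 0
(¬p2 ∨ (¬p3 ∧ p1)) = max(0, 0) = 0
¬p1: Gödel ¬ of 0.24 = 0 (operand ≠ 0)
(p1 ⊃ p1): 0.24 ≤ 0.24, so result = 1
(¬p1 ∧ (p1 ⊃ p1)) = min(0, 1) = 0
((¬p2 ∨ (¬p3 ∧ p1)) ∨ (¬p1 ∧ (p1 ⊃ p1))) = max(0, 0) = 0
(p2 ⊃ p3): 0.81 > 0.76, so result = 0.76
(((¬p2 ∨ (¬p3 ∧ p1)) ∨ (¬p1 ∧ (p1 ⊃ p1))) ⊃ (p2 ⊃ p3)): 0 ≤ 0.76, so result = 1
(p1 ⊃ p3): 0.24 ≤ 0.76, so result = 1
(p3 ∨ (p1 ⊃ p3)) = max(0.76, 1) = 1
((p3 ∨ (p1 ⊃ p3)) ⊃ p3): 1 > 0.76, so result = 0.76
((((¬p2 ∨ (¬p3 ∧ p1)) ∨ (¬p1 ∧ (p1 ⊃ p1))) ⊃ (p2 ⊃ p3)) ∧ ((p3 ∨ (p1 ⊃ p3)) ⊃ p3)) = min(1, 0.76) = 0.76

0.76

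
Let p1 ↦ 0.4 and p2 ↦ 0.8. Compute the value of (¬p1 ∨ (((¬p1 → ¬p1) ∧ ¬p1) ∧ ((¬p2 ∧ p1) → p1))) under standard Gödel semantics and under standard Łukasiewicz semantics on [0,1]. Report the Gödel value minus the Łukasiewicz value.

Gödel evaluation:
  ¬p1: Gödel ¬ of 0.4 = 0 (operand ≠ 0)
  ¬p1: Gödel ¬ of 0.4 = 0 (operand ≠ 0)
  ¬p1: Gödel ¬ of 0.4 = 0 (operand ≠ 0)
  (¬p1 → ¬p1): 0 ≤ 0, so result = 1
  ¬p1: Gödel ¬ of 0.4 = 0 (operand ≠ 0)
  ((¬p1 → ¬p1) ∧ ¬p1) = min(1, 0) = 0
  ¬p2: Gödel ¬ of 0.8 = 0 (operand ≠ 0)
  (¬p2 ∧ p1) = min(0, 0.4) = 0
  ((¬p2 ∧ p1) → p1): 0 ≤ 0.4, so result = 1
  (((¬p1 → ¬p1) ∧ ¬p1) ∧ ((¬p2 ∧ p1) → p1)) = min(0, 1) = 0
  (¬p1 ∨ (((¬p1 → ¬p1) ∧ ¬p1) ∧ ((¬p2 ∧ p1) → p1))) = max(0, 0) = 0
  Gödel value = 0
Łukasiewicz evaluation:
  ¬p1: Łukasiewicz ¬ gives 1 − 0.4 = 0.6
  ¬p1: Łukasiewicz ¬ gives 1 − 0.4 = 0.6
  ¬p1: Łukasiewicz ¬ gives 1 − 0.4 = 0.6
  (¬p1 → ¬p1): min(1, 1 − 0.6 + 0.6) = 1
  ¬p1: Łukasiewicz ¬ gives 1 − 0.4 = 0.6
  ((¬p1 → ¬p1) ∧ ¬p1) = min(1, 0.6) = 0.6
  ¬p2: Łukasiewicz ¬ gives 1 − 0.8 = 0.2
  (¬p2 ∧ p1) = min(0.2, 0.4) = 0.2
  ((¬p2 ∧ p1) → p1): min(1, 1 − 0.2 + 0.4) = 1
  (((¬p1 → ¬p1) ∧ ¬p1) ∧ ((¬p2 ∧ p1) → p1)) = min(0.6, 1) = 0.6
  (¬p1 ∨ (((¬p1 → ¬p1) ∧ ¬p1) ∧ ((¬p2 ∧ p1) → p1))) = max(0.6, 0.6) = 0.6
  Łukasiewicz value = 0.6
Difference: 0 − 0.6 = -0.60

-0.60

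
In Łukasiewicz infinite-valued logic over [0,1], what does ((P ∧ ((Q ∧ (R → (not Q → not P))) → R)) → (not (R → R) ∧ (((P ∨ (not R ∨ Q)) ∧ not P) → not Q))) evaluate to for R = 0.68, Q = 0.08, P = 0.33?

not Q: Łukasiewicz ¬ gives 1 − 0.08 = 0.92
not P: Łukasiewicz ¬ gives 1 − 0.33 = 0.67
(not Q → not P): min(1, 1 − 0.92 + 0.67) = 0.75
(R → (not Q → not P)): min(1, 1 − 0.68 + 0.75) = 1
(Q ∧ (R → (not Q → not P))) = min(0.08, 1) = 0.08
((Q ∧ (R → (not Q → not P))) → R): min(1, 1 − 0.08 + 0.68) = 1
(P ∧ ((Q ∧ (R → (not Q → not P))) → R)) = min(0.33, 1) = 0.33
(R → R): min(1, 1 − 0.68 + 0.68) = 1
not (R → R): Łukasiewicz ¬ gives 1 − 1 = 0
not R: Łukasiewicz ¬ gives 1 − 0.68 = 0.32
(not R ∨ Q) = max(0.32, 0.08) = 0.32
(P ∨ (not R ∨ Q)) = max(0.33, 0.32) = 0.33
not P: Łukasiewicz ¬ gives 1 − 0.33 = 0.67
((P ∨ (not R ∨ Q)) ∧ not P) = min(0.33, 0.67) = 0.33
not Q: Łukasiewicz ¬ gives 1 − 0.08 = 0.92
(((P ∨ (not R ∨ Q)) ∧ not P) → not Q): min(1, 1 − 0.33 + 0.92) = 1
(not (R → R) ∧ (((P ∨ (not R ∨ Q)) ∧ not P) → not Q)) = min(0, 1) = 0
((P ∧ ((Q ∧ (R → (not Q → not P))) → R)) → (not (R → R) ∧ (((P ∨ (not R ∨ Q)) ∧ not P) → not Q))): min(1, 1 − 0.33 + 0) = 0.67

0.67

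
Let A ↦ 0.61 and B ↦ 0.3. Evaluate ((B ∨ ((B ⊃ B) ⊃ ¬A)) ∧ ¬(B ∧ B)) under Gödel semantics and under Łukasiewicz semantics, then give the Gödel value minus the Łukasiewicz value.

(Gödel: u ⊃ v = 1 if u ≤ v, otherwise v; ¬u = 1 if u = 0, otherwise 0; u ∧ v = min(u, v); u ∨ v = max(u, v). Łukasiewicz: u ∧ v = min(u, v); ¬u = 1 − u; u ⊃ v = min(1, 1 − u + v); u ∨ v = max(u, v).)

Gödel evaluation:
  (B ⊃ B): 0.3 ≤ 0.3, so result = 1
  ¬A: Gödel ¬ of 0.61 = 0 (operand ≠ 0)
  ((B ⊃ B) ⊃ ¬A): 1 > 0, so result = 0
  (B ∨ ((B ⊃ B) ⊃ ¬A)) = max(0.3, 0) = 0.3
  (B ∧ B) = min(0.3, 0.3) = 0.3
  ¬(B ∧ B): Gödel ¬ of 0.3 = 0 (operand ≠ 0)
  ((B ∨ ((B ⊃ B) ⊃ ¬A)) ∧ ¬(B ∧ B)) = min(0.3, 0) = 0
  Gödel value = 0
Łukasiewicz evaluation:
  (B ⊃ B): min(1, 1 − 0.3 + 0.3) = 1
  ¬A: Łukasiewicz ¬ gives 1 − 0.61 = 0.39
  ((B ⊃ B) ⊃ ¬A): min(1, 1 − 1 + 0.39) = 0.39
  (B ∨ ((B ⊃ B) ⊃ ¬A)) = max(0.3, 0.39) = 0.39
  (B ∧ B) = min(0.3, 0.3) = 0.3
  ¬(B ∧ B): Łukasiewicz ¬ gives 1 − 0.3 = 0.7
  ((B ∨ ((B ⊃ B) ⊃ ¬A)) ∧ ¬(B ∧ B)) = min(0.39, 0.7) = 0.39
  Łukasiewicz value = 0.39
Difference: 0 − 0.39 = -0.39

-0.39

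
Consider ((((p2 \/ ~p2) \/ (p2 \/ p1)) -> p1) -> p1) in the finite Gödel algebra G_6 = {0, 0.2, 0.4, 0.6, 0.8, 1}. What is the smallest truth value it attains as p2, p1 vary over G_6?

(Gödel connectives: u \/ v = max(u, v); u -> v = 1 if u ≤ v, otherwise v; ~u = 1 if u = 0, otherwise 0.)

The minimum is attained at p2 = 0.2, p1 = 0.2:
  ~p2: Gödel ¬ of 0.2 = 0 (operand ≠ 0)
  (p2 \/ ~p2) = max(0.2, 0) = 0.2
  (p2 \/ p1) = max(0.2, 0.2) = 0.2
  ((p2 \/ ~p2) \/ (p2 \/ p1)) = max(0.2, 0.2) = 0.2
  (((p2 \/ ~p2) \/ (p2 \/ p1)) -> p1): 0.2 ≤ 0.2, so result = 1
  ((((p2 \/ ~p2) \/ (p2 \/ p1)) -> p1) -> p1): 1 > 0.2, so result = 0.2
Checking all 36 assignments confirms none give a value below 0.20.

0.20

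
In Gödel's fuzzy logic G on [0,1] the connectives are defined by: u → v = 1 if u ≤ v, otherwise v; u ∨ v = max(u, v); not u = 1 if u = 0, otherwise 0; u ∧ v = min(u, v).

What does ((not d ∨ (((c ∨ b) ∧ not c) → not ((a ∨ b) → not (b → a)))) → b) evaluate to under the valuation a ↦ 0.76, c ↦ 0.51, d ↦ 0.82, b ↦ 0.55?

0.55

not d: Gödel ¬ of 0.82 = 0 (operand ≠ 0)
(c ∨ b) = max(0.51, 0.55) = 0.55
not c: Gödel ¬ of 0.51 = 0 (operand ≠ 0)
((c ∨ b) ∧ not c) = min(0.55, 0) = 0
(a ∨ b) = max(0.76, 0.55) = 0.76
(b → a): 0.55 ≤ 0.76, so result = 1
not (b → a): Gödel ¬ of 1 = 0 (operand ≠ 0)
((a ∨ b) → not (b → a)): 0.76 > 0, so result = 0
not ((a ∨ b) → not (b → a)): Gödel ¬ of 0 = 1 (operand is 0)
(((c ∨ b) ∧ not c) → not ((a ∨ b) → not (b → a))): 0 ≤ 1, so result = 1
(not d ∨ (((c ∨ b) ∧ not c) → not ((a ∨ b) → not (b → a)))) = max(0, 1) = 1
((not d ∨ (((c ∨ b) ∧ not c) → not ((a ∨ b) → not (b → a)))) → b): 1 > 0.55, so result = 0.55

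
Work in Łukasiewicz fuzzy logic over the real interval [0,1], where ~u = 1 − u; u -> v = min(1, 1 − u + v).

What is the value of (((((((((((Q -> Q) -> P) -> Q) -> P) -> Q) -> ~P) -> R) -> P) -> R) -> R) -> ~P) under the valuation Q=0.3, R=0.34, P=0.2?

(Q -> Q): min(1, 1 − 0.3 + 0.3) = 1
((Q -> Q) -> P): min(1, 1 − 1 + 0.2) = 0.2
(((Q -> Q) -> P) -> Q): min(1, 1 − 0.2 + 0.3) = 1
((((Q -> Q) -> P) -> Q) -> P): min(1, 1 − 1 + 0.2) = 0.2
(((((Q -> Q) -> P) -> Q) -> P) -> Q): min(1, 1 − 0.2 + 0.3) = 1
~P: Łukasiewicz ¬ gives 1 − 0.2 = 0.8
((((((Q -> Q) -> P) -> Q) -> P) -> Q) -> ~P): min(1, 1 − 1 + 0.8) = 0.8
(((((((Q -> Q) -> P) -> Q) -> P) -> Q) -> ~P) -> R): min(1, 1 − 0.8 + 0.34) = 0.54
((((((((Q -> Q) -> P) -> Q) -> P) -> Q) -> ~P) -> R) -> P): min(1, 1 − 0.54 + 0.2) = 0.66
(((((((((Q -> Q) -> P) -> Q) -> P) -> Q) -> ~P) -> R) -> P) -> R): min(1, 1 − 0.66 + 0.34) = 0.68
((((((((((Q -> Q) -> P) -> Q) -> P) -> Q) -> ~P) -> R) -> P) -> R) -> R): min(1, 1 − 0.68 + 0.34) = 0.66
~P: Łukasiewicz ¬ gives 1 − 0.2 = 0.8
(((((((((((Q -> Q) -> P) -> Q) -> P) -> Q) -> ~P) -> R) -> P) -> R) -> R) -> ~P): min(1, 1 − 0.66 + 0.8) = 1

1.00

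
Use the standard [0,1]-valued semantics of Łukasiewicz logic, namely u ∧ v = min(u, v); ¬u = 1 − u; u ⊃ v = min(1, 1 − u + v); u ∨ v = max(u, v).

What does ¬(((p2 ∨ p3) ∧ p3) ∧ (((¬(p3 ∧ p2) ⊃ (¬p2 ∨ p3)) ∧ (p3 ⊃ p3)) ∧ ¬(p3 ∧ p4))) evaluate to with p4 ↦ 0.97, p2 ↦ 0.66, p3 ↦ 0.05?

(p2 ∨ p3) = max(0.66, 0.05) = 0.66
((p2 ∨ p3) ∧ p3) = min(0.66, 0.05) = 0.05
(p3 ∧ p2) = min(0.05, 0.66) = 0.05
¬(p3 ∧ p2): Łukasiewicz ¬ gives 1 − 0.05 = 0.95
¬p2: Łukasiewicz ¬ gives 1 − 0.66 = 0.34
(¬p2 ∨ p3) = max(0.34, 0.05) = 0.34
(¬(p3 ∧ p2) ⊃ (¬p2 ∨ p3)): min(1, 1 − 0.95 + 0.34) = 0.39
(p3 ⊃ p3): min(1, 1 − 0.05 + 0.05) = 1
((¬(p3 ∧ p2) ⊃ (¬p2 ∨ p3)) ∧ (p3 ⊃ p3)) = min(0.39, 1) = 0.39
(p3 ∧ p4) = min(0.05, 0.97) = 0.05
¬(p3 ∧ p4): Łukasiewicz ¬ gives 1 − 0.05 = 0.95
(((¬(p3 ∧ p2) ⊃ (¬p2 ∨ p3)) ∧ (p3 ⊃ p3)) ∧ ¬(p3 ∧ p4)) = min(0.39, 0.95) = 0.39
(((p2 ∨ p3) ∧ p3) ∧ (((¬(p3 ∧ p2) ⊃ (¬p2 ∨ p3)) ∧ (p3 ⊃ p3)) ∧ ¬(p3 ∧ p4))) = min(0.05, 0.39) = 0.05
¬(((p2 ∨ p3) ∧ p3) ∧ (((¬(p3 ∧ p2) ⊃ (¬p2 ∨ p3)) ∧ (p3 ⊃ p3)) ∧ ¬(p3 ∧ p4))): Łukasiewicz ¬ gives 1 − 0.05 = 0.95

0.95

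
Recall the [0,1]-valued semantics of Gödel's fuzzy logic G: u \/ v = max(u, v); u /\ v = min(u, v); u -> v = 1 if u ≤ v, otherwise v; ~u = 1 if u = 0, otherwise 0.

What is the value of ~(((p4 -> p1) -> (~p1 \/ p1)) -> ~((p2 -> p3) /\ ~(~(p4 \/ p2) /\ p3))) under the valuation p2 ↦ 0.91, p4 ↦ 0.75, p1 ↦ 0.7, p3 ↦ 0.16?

(p4 -> p1): 0.75 > 0.7, so result = 0.7
~p1: Gödel ¬ of 0.7 = 0 (operand ≠ 0)
(~p1 \/ p1) = max(0, 0.7) = 0.7
((p4 -> p1) -> (~p1 \/ p1)): 0.7 ≤ 0.7, so result = 1
(p2 -> p3): 0.91 > 0.16, so result = 0.16
(p4 \/ p2) = max(0.75, 0.91) = 0.91
~(p4 \/ p2): Gödel ¬ of 0.91 = 0 (operand ≠ 0)
(~(p4 \/ p2) /\ p3) = min(0, 0.16) = 0
~(~(p4 \/ p2) /\ p3): Gödel ¬ of 0 = 1 (operand is 0)
((p2 -> p3) /\ ~(~(p4 \/ p2) /\ p3)) = min(0.16, 1) = 0.16
~((p2 -> p3) /\ ~(~(p4 \/ p2) /\ p3)): Gödel ¬ of 0.16 = 0 (operand ≠ 0)
(((p4 -> p1) -> (~p1 \/ p1)) -> ~((p2 -> p3) /\ ~(~(p4 \/ p2) /\ p3))): 1 > 0, so result = 0
~(((p4 -> p1) -> (~p1 \/ p1)) -> ~((p2 -> p3) /\ ~(~(p4 \/ p2) /\ p3))): Gödel ¬ of 0 = 1 (operand is 0)

1.00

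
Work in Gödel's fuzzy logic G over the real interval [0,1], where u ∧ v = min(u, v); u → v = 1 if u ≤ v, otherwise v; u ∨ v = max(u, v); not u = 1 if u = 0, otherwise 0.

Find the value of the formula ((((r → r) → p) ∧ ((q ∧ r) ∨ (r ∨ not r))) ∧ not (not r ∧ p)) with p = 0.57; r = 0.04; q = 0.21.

(r → r): 0.04 ≤ 0.04, so result = 1
((r → r) → p): 1 > 0.57, so result = 0.57
(q ∧ r) = min(0.21, 0.04) = 0.04
not r: Gödel ¬ of 0.04 = 0 (operand ≠ 0)
(r ∨ not r) = max(0.04, 0) = 0.04
((q ∧ r) ∨ (r ∨ not r)) = max(0.04, 0.04) = 0.04
(((r → r) → p) ∧ ((q ∧ r) ∨ (r ∨ not r))) = min(0.57, 0.04) = 0.04
not r: Gödel ¬ of 0.04 = 0 (operand ≠ 0)
(not r ∧ p) = min(0, 0.57) = 0
not (not r ∧ p): Gödel ¬ of 0 = 1 (operand is 0)
((((r → r) → p) ∧ ((q ∧ r) ∨ (r ∨ not r))) ∧ not (not r ∧ p)) = min(0.04, 1) = 0.04

0.04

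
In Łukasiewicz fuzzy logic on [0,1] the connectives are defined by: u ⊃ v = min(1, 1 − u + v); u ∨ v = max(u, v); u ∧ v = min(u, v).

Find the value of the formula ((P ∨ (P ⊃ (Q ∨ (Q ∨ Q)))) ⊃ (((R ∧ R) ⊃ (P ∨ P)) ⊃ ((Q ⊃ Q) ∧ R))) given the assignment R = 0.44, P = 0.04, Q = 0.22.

(Q ∨ Q) = max(0.22, 0.22) = 0.22
(Q ∨ (Q ∨ Q)) = max(0.22, 0.22) = 0.22
(P ⊃ (Q ∨ (Q ∨ Q))): min(1, 1 − 0.04 + 0.22) = 1
(P ∨ (P ⊃ (Q ∨ (Q ∨ Q)))) = max(0.04, 1) = 1
(R ∧ R) = min(0.44, 0.44) = 0.44
(P ∨ P) = max(0.04, 0.04) = 0.04
((R ∧ R) ⊃ (P ∨ P)): min(1, 1 − 0.44 + 0.04) = 0.6
(Q ⊃ Q): min(1, 1 − 0.22 + 0.22) = 1
((Q ⊃ Q) ∧ R) = min(1, 0.44) = 0.44
(((R ∧ R) ⊃ (P ∨ P)) ⊃ ((Q ⊃ Q) ∧ R)): min(1, 1 − 0.6 + 0.44) = 0.84
((P ∨ (P ⊃ (Q ∨ (Q ∨ Q)))) ⊃ (((R ∧ R) ⊃ (P ∨ P)) ⊃ ((Q ⊃ Q) ∧ R))): min(1, 1 − 1 + 0.84) = 0.84

0.84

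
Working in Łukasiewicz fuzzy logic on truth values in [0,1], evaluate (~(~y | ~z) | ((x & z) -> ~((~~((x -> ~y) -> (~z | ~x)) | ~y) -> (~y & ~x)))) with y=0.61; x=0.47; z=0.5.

0.75

~y: Łukasiewicz ¬ gives 1 − 0.61 = 0.39
~z: Łukasiewicz ¬ gives 1 − 0.5 = 0.5
(~y | ~z) = max(0.39, 0.5) = 0.5
~(~y | ~z): Łukasiewicz ¬ gives 1 − 0.5 = 0.5
(x & z) = min(0.47, 0.5) = 0.47
~y: Łukasiewicz ¬ gives 1 − 0.61 = 0.39
(x -> ~y): min(1, 1 − 0.47 + 0.39) = 0.92
~z: Łukasiewicz ¬ gives 1 − 0.5 = 0.5
~x: Łukasiewicz ¬ gives 1 − 0.47 = 0.53
(~z | ~x) = max(0.5, 0.53) = 0.53
((x -> ~y) -> (~z | ~x)): min(1, 1 − 0.92 + 0.53) = 0.61
~((x -> ~y) -> (~z | ~x)): Łukasiewicz ¬ gives 1 − 0.61 = 0.39
~~((x -> ~y) -> (~z | ~x)): Łukasiewicz ¬ gives 1 − 0.39 = 0.61
~y: Łukasiewicz ¬ gives 1 − 0.61 = 0.39
(~~((x -> ~y) -> (~z | ~x)) | ~y) = max(0.61, 0.39) = 0.61
~y: Łukasiewicz ¬ gives 1 − 0.61 = 0.39
~x: Łukasiewicz ¬ gives 1 − 0.47 = 0.53
(~y & ~x) = min(0.39, 0.53) = 0.39
((~~((x -> ~y) -> (~z | ~x)) | ~y) -> (~y & ~x)): min(1, 1 − 0.61 + 0.39) = 0.78
~((~~((x -> ~y) -> (~z | ~x)) | ~y) -> (~y & ~x)): Łukasiewicz ¬ gives 1 − 0.78 = 0.22
((x & z) -> ~((~~((x -> ~y) -> (~z | ~x)) | ~y) -> (~y & ~x))): min(1, 1 − 0.47 + 0.22) = 0.75
(~(~y | ~z) | ((x & z) -> ~((~~((x -> ~y) -> (~z | ~x)) | ~y) -> (~y & ~x)))) = max(0.5, 0.75) = 0.75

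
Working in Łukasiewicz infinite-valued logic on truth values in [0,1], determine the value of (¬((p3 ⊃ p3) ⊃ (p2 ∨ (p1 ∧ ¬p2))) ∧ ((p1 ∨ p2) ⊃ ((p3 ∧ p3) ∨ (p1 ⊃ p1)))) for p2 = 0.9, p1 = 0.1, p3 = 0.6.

(p3 ⊃ p3): min(1, 1 − 0.6 + 0.6) = 1
¬p2: Łukasiewicz ¬ gives 1 − 0.9 = 0.1
(p1 ∧ ¬p2) = min(0.1, 0.1) = 0.1
(p2 ∨ (p1 ∧ ¬p2)) = max(0.9, 0.1) = 0.9
((p3 ⊃ p3) ⊃ (p2 ∨ (p1 ∧ ¬p2))): min(1, 1 − 1 + 0.9) = 0.9
¬((p3 ⊃ p3) ⊃ (p2 ∨ (p1 ∧ ¬p2))): Łukasiewicz ¬ gives 1 − 0.9 = 0.1
(p1 ∨ p2) = max(0.1, 0.9) = 0.9
(p3 ∧ p3) = min(0.6, 0.6) = 0.6
(p1 ⊃ p1): min(1, 1 − 0.1 + 0.1) = 1
((p3 ∧ p3) ∨ (p1 ⊃ p1)) = max(0.6, 1) = 1
((p1 ∨ p2) ⊃ ((p3 ∧ p3) ∨ (p1 ⊃ p1))): min(1, 1 − 0.9 + 1) = 1
(¬((p3 ⊃ p3) ⊃ (p2 ∨ (p1 ∧ ¬p2))) ∧ ((p1 ∨ p2) ⊃ ((p3 ∧ p3) ∨ (p1 ⊃ p1)))) = min(0.1, 1) = 0.1

0.10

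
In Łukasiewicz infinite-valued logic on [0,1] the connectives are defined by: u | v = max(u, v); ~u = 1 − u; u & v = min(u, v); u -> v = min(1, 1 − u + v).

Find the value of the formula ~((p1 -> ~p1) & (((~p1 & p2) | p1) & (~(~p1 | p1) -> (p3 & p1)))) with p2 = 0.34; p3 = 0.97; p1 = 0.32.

0.66

~p1: Łukasiewicz ¬ gives 1 − 0.32 = 0.68
(p1 -> ~p1): min(1, 1 − 0.32 + 0.68) = 1
~p1: Łukasiewicz ¬ gives 1 − 0.32 = 0.68
(~p1 & p2) = min(0.68, 0.34) = 0.34
((~p1 & p2) | p1) = max(0.34, 0.32) = 0.34
~p1: Łukasiewicz ¬ gives 1 − 0.32 = 0.68
(~p1 | p1) = max(0.68, 0.32) = 0.68
~(~p1 | p1): Łukasiewicz ¬ gives 1 − 0.68 = 0.32
(p3 & p1) = min(0.97, 0.32) = 0.32
(~(~p1 | p1) -> (p3 & p1)): min(1, 1 − 0.32 + 0.32) = 1
(((~p1 & p2) | p1) & (~(~p1 | p1) -> (p3 & p1))) = min(0.34, 1) = 0.34
((p1 -> ~p1) & (((~p1 & p2) | p1) & (~(~p1 | p1) -> (p3 & p1)))) = min(1, 0.34) = 0.34
~((p1 -> ~p1) & (((~p1 & p2) | p1) & (~(~p1 | p1) -> (p3 & p1)))): Łukasiewicz ¬ gives 1 − 0.34 = 0.66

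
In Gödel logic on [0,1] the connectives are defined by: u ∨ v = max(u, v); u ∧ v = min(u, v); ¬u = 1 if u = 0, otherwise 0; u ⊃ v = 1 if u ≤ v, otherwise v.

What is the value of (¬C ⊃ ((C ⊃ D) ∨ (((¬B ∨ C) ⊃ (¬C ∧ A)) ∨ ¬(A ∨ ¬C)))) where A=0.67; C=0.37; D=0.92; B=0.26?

1.00

¬C: Gödel ¬ of 0.37 = 0 (operand ≠ 0)
(C ⊃ D): 0.37 ≤ 0.92, so result = 1
¬B: Gödel ¬ of 0.26 = 0 (operand ≠ 0)
(¬B ∨ C) = max(0, 0.37) = 0.37
¬C: Gödel ¬ of 0.37 = 0 (operand ≠ 0)
(¬C ∧ A) = min(0, 0.67) = 0
((¬B ∨ C) ⊃ (¬C ∧ A)): 0.37 > 0, so result = 0
¬C: Gödel ¬ of 0.37 = 0 (operand ≠ 0)
(A ∨ ¬C) = max(0.67, 0) = 0.67
¬(A ∨ ¬C): Gödel ¬ of 0.67 = 0 (operand ≠ 0)
(((¬B ∨ C) ⊃ (¬C ∧ A)) ∨ ¬(A ∨ ¬C)) = max(0, 0) = 0
((C ⊃ D) ∨ (((¬B ∨ C) ⊃ (¬C ∧ A)) ∨ ¬(A ∨ ¬C))) = max(1, 0) = 1
(¬C ⊃ ((C ⊃ D) ∨ (((¬B ∨ C) ⊃ (¬C ∧ A)) ∨ ¬(A ∨ ¬C)))): 0 ≤ 1, so result = 1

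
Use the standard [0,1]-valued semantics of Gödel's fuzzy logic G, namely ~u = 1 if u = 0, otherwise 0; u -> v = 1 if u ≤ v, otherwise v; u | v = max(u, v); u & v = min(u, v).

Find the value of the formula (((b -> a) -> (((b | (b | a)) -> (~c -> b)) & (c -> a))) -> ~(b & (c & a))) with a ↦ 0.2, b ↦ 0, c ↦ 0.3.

(b -> a): 0 ≤ 0.2, so result = 1
(b | a) = max(0, 0.2) = 0.2
(b | (b | a)) = max(0, 0.2) = 0.2
~c: Gödel ¬ of 0.3 = 0 (operand ≠ 0)
(~c -> b): 0 ≤ 0, so result = 1
((b | (b | a)) -> (~c -> b)): 0.2 ≤ 1, so result = 1
(c -> a): 0.3 > 0.2, so result = 0.2
(((b | (b | a)) -> (~c -> b)) & (c -> a)) = min(1, 0.2) = 0.2
((b -> a) -> (((b | (b | a)) -> (~c -> b)) & (c -> a))): 1 > 0.2, so result = 0.2
(c & a) = min(0.3, 0.2) = 0.2
(b & (c & a)) = min(0, 0.2) = 0
~(b & (c & a)): Gödel ¬ of 0 = 1 (operand is 0)
(((b -> a) -> (((b | (b | a)) -> (~c -> b)) & (c -> a))) -> ~(b & (c & a))): 0.2 ≤ 1, so result = 1

1.00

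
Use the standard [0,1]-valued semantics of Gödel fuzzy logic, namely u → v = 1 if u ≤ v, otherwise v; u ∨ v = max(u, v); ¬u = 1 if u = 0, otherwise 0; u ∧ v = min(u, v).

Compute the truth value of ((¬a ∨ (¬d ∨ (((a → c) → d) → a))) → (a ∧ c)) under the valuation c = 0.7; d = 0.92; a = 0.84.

¬a: Gödel ¬ of 0.84 = 0 (operand ≠ 0)
¬d: Gödel ¬ of 0.92 = 0 (operand ≠ 0)
(a → c): 0.84 > 0.7, so result = 0.7
((a → c) → d): 0.7 ≤ 0.92, so result = 1
(((a → c) → d) → a): 1 > 0.84, so result = 0.84
(¬d ∨ (((a → c) → d) → a)) = max(0, 0.84) = 0.84
(¬a ∨ (¬d ∨ (((a → c) → d) → a))) = max(0, 0.84) = 0.84
(a ∧ c) = min(0.84, 0.7) = 0.7
((¬a ∨ (¬d ∨ (((a → c) → d) → a))) → (a ∧ c)): 0.84 > 0.7, so result = 0.7

0.70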